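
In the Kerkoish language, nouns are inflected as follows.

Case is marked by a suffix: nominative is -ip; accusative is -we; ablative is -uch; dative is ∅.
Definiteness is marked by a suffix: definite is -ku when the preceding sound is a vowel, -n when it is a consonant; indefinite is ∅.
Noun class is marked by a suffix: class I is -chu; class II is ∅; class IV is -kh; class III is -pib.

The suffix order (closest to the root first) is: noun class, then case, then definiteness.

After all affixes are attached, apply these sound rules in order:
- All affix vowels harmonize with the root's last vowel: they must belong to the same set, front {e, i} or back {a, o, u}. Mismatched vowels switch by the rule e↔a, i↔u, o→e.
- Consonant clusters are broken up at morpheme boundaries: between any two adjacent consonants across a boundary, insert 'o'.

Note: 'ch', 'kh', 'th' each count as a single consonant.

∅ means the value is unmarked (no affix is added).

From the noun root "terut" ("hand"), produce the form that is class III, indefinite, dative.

Attach noun class class III -pib → terutpib.
case = dative: zero marking, form stays terutpib.
definiteness = indefinite: zero marking, form stays terutpib.
Apply vowel harmony: terutpib → terutpub.
Apply epenthesis: terutpub → terutopub.

terutopub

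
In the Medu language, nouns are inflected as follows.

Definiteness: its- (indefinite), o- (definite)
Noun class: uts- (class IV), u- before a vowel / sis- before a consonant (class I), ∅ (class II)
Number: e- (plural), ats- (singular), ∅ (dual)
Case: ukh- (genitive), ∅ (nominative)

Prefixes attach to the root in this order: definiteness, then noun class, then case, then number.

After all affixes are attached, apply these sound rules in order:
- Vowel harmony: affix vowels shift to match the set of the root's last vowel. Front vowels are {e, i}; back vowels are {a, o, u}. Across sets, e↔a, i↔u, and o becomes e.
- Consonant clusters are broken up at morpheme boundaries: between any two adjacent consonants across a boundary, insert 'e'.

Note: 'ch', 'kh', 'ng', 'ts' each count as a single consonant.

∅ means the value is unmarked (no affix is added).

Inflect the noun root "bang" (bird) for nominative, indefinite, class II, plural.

autsebang

Attach definiteness indefinite its- → itsbang.
noun class = class II: zero marking, form stays itsbang.
case = nominative: zero marking, form stays itsbang.
Attach number plural e- → eitsbang.
Apply vowel harmony: eitsbang → autsbang.
Apply epenthesis: autsbang → autsebang.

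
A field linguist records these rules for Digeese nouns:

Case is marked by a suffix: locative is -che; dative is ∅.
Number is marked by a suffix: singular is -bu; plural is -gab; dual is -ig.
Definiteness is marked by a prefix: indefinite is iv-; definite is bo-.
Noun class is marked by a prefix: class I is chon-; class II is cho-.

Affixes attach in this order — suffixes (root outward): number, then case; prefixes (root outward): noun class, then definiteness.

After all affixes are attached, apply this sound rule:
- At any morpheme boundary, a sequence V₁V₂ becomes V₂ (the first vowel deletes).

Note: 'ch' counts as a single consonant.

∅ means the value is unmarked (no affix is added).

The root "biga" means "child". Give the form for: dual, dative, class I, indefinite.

ivchonbigig

Attach number dual -ig → bigaig.
case = dative: zero marking, form stays bigaig.
Attach noun class class I chon- → chonbigaig.
Attach definiteness indefinite iv- → ivchonbigaig.
Apply vowel deletion: ivchonbigaig → ivchonbigig.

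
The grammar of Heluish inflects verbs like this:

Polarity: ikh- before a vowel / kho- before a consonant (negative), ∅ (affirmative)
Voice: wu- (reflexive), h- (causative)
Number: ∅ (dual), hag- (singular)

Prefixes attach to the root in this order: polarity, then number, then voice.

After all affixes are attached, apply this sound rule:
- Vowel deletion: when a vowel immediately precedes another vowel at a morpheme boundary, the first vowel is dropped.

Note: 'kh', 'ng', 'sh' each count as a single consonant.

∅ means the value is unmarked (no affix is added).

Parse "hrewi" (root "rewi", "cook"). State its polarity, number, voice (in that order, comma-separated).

Segment: h-rewi.
polarity: ∅ → affirmative.
number: ∅ → dual.
voice: h- → causative.

affirmative, dual, causative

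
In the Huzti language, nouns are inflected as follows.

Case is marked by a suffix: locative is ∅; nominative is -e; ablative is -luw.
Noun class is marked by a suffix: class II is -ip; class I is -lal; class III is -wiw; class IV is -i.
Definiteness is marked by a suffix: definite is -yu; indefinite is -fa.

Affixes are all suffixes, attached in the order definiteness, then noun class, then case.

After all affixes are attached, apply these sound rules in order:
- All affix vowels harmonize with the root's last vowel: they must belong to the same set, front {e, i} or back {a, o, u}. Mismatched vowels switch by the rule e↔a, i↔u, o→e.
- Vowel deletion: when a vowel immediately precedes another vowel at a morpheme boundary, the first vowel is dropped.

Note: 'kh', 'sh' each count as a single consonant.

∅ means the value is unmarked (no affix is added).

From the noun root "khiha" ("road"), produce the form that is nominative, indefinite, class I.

Attach definiteness indefinite -fa → khihafa.
Attach noun class class I -lal → khihafalal.
Attach case nominative -e → khihafalale.
Apply vowel harmony: khihafalale → khihafalala.
Vowel deletion: no change.

khihafalala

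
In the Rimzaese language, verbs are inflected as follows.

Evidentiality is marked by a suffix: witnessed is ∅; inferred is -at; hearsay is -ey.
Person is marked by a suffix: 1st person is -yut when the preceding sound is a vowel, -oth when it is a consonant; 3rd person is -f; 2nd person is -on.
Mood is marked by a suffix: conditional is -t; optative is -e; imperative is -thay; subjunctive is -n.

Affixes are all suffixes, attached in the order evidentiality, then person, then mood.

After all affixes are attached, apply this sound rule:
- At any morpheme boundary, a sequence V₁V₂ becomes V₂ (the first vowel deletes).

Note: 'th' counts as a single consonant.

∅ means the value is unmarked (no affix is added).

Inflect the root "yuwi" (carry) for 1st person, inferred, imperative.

Attach evidentiality inferred -at → yuwiat.
Attach person 1st person -oth (after consonant 't') → yuwiatoth.
Attach mood imperative -thay → yuwiatoththay.
Apply vowel deletion: yuwiatoththay → yuwatoththay.

yuwatoththay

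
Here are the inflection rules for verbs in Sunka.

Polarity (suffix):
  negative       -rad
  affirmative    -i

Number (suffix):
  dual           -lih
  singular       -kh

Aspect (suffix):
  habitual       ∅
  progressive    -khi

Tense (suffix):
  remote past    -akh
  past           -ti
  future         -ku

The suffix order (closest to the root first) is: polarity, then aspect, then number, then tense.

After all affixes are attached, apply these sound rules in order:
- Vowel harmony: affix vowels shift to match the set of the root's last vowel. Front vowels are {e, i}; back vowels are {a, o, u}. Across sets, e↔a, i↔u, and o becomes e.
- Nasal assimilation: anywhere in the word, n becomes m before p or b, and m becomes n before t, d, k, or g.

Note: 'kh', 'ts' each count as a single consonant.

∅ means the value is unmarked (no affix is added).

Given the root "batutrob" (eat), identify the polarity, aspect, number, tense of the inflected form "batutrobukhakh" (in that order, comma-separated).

affirmative, habitual, singular, remote past

Segment: batutrob-i-kh-akh.
polarity: -i → affirmative.
aspect: ∅ → habitual.
number: -kh → singular.
tense: -akh → remote past.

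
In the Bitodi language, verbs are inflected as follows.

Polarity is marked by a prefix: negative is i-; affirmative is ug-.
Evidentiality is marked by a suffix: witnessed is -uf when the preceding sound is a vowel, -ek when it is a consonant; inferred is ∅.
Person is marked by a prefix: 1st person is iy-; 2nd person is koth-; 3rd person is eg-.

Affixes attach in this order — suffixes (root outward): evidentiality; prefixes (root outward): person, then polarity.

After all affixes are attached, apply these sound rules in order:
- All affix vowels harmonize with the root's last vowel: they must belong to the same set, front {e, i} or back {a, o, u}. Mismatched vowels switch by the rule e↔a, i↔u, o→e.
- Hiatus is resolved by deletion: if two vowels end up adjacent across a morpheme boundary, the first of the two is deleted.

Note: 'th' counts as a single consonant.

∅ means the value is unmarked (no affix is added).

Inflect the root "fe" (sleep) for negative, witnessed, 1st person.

Attach person 1st person iy- → iyfe.
Attach polarity negative i- → iiyfe.
Attach evidentiality witnessed -uf (after vowel 'e') → iiyfeuf.
Apply vowel harmony: iiyfeuf → iiyfeif.
Apply vowel deletion: iiyfeif → iyfif.

iyfif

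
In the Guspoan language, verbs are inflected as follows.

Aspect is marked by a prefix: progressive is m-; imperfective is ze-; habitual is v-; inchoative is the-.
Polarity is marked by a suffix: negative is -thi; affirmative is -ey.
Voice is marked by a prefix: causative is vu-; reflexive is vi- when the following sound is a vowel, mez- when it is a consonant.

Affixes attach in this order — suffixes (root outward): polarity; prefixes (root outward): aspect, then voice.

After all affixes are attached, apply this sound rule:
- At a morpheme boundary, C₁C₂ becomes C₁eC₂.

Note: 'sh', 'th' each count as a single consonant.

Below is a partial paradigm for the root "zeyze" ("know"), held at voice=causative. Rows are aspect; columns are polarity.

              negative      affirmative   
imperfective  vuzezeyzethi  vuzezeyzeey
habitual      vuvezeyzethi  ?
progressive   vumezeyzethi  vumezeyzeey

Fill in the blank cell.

vuvezeyzeey

Attach aspect habitual v- → vzeyze.
Attach voice causative vu- → vuvzeyze.
Attach polarity affirmative -ey → vuvzeyzeey.
Apply epenthesis: vuvzeyzeey → vuvezeyzeey.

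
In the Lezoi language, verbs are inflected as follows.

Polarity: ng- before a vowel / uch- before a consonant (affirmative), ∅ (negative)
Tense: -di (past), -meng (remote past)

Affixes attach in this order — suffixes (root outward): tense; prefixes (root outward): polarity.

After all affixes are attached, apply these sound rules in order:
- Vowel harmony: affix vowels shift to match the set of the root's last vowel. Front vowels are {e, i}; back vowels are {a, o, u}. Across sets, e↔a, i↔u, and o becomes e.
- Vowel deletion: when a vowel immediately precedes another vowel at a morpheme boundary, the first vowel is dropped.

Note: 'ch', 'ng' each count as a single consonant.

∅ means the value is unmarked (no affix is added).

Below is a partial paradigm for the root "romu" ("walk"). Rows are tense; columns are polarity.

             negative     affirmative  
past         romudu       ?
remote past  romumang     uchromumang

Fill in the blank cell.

uchromudu

Attach tense past -di → romudi.
Attach polarity affirmative uch- (before consonant 'r') → uchromudi.
Apply vowel harmony: uchromudi → uchromudu.
Vowel deletion: no change.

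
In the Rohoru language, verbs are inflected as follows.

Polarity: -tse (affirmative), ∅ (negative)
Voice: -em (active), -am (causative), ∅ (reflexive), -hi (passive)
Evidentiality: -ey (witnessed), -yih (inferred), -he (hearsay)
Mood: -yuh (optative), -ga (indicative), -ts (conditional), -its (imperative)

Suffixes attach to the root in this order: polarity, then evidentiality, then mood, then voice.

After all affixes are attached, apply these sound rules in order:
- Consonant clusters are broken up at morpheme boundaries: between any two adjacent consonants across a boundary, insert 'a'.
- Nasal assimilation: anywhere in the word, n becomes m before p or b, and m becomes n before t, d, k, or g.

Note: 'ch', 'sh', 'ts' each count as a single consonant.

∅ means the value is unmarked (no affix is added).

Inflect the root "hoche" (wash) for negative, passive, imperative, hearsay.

hocheheitsahi

polarity = negative: zero marking, form stays hoche.
Attach evidentiality hearsay -he → hochehe.
Attach mood imperative -its → hocheheits.
Attach voice passive -hi → hocheheitshi.
Apply epenthesis: hocheheitshi → hocheheitsahi.
Nasal assimilation: no change.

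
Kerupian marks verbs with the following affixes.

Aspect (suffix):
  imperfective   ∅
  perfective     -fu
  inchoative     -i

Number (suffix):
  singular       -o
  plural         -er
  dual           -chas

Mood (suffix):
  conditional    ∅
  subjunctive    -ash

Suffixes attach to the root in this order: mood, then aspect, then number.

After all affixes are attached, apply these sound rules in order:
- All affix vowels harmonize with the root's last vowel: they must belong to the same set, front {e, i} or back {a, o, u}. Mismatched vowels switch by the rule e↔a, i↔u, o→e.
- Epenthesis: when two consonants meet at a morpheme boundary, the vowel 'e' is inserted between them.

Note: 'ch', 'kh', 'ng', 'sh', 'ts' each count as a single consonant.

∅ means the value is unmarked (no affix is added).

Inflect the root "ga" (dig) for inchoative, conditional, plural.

mood = conditional: zero marking, form stays ga.
Attach aspect inchoative -i → gai.
Attach number plural -er → gaier.
Apply vowel harmony: gaier → gauar.
Epenthesis: no change.

gauar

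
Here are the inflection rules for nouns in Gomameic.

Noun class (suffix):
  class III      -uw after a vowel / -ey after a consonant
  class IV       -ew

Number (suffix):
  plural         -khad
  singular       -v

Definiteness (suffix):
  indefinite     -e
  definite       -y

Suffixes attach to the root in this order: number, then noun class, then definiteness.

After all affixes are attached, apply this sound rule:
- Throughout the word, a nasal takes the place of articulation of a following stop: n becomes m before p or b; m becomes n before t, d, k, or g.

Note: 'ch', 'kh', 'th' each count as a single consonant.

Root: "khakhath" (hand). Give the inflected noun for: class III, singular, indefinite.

khakhathveye

Attach number singular -v → khakhathv.
Attach noun class class III -ey (after consonant 'v') → khakhathvey.
Attach definiteness indefinite -e → khakhathveye.
Nasal assimilation: no change.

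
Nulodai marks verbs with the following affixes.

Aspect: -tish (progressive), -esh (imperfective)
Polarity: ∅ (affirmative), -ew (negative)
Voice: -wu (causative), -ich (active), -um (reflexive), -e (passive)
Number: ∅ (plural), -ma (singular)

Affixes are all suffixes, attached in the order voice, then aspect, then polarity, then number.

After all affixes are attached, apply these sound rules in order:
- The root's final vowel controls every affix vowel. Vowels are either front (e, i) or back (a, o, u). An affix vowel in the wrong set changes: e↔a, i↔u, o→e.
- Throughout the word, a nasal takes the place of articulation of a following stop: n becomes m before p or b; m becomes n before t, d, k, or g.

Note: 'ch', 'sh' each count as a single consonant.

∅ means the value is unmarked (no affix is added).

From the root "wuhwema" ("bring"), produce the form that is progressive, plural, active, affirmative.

Attach voice active -ich → wuhwemaich.
Attach aspect progressive -tish → wuhwemaichtish.
polarity = affirmative: zero marking, form stays wuhwemaichtish.
number = plural: zero marking, form stays wuhwemaichtish.
Apply vowel harmony: wuhwemaichtish → wuhwemauchtush.
Nasal assimilation: no change.

wuhwemauchtush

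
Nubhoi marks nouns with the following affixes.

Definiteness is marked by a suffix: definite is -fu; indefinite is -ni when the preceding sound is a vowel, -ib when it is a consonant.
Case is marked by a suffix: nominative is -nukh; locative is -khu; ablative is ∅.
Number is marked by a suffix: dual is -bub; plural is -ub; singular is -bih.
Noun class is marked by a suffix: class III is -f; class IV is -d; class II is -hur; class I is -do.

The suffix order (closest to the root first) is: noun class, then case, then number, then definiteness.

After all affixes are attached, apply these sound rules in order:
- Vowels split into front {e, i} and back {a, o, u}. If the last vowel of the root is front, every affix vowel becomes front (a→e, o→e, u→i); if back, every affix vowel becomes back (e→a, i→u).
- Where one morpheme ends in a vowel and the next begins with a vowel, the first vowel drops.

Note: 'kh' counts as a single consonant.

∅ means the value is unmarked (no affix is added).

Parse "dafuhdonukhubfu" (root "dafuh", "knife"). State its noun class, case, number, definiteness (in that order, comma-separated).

Segment: dafuh-do-nukh-ub-fu.
noun class: -do → class I.
case: -nukh → nominative.
number: -ub → plural.
definiteness: -fu → definite.

class I, nominative, plural, definite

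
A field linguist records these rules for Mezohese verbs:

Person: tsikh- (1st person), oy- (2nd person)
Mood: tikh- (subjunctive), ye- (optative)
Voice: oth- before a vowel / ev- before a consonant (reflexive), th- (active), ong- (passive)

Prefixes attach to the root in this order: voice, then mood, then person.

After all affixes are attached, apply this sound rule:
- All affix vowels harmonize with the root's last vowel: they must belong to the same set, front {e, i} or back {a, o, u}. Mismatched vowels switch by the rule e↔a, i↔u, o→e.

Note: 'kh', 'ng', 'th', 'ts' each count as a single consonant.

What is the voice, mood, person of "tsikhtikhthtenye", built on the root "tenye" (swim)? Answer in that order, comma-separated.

Segment: tsikh-tikh-th-tenye.
voice: th- → active.
mood: tikh- → subjunctive.
person: tsikh- → 1st person.

active, subjunctive, 1st person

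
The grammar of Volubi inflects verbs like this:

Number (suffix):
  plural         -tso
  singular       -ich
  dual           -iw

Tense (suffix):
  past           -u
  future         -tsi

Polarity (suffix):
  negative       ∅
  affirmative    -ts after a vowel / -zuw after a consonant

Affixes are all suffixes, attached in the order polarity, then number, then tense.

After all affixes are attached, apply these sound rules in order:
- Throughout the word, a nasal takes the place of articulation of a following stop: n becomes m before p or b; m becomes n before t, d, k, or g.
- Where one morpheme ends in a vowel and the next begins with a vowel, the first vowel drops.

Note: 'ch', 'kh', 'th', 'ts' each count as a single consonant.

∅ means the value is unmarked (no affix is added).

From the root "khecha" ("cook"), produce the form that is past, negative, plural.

polarity = negative: zero marking, form stays khecha.
Attach number plural -tso → khechatso.
Attach tense past -u → khechatsou.
Nasal assimilation: no change.
Apply vowel deletion: khechatsou → khechatsu.

khechatsu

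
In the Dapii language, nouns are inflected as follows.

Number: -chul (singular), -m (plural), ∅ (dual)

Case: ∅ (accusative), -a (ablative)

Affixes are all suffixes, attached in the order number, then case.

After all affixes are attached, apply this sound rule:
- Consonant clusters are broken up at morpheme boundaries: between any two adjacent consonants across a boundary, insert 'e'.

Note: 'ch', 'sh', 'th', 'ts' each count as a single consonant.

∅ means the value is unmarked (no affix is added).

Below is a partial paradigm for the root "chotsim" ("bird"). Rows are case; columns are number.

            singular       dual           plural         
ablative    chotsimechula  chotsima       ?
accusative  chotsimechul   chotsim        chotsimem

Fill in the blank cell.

Attach number plural -m → chotsimm.
Attach case ablative -a → chotsimma.
Apply epenthesis: chotsimma → chotsimema.

chotsimema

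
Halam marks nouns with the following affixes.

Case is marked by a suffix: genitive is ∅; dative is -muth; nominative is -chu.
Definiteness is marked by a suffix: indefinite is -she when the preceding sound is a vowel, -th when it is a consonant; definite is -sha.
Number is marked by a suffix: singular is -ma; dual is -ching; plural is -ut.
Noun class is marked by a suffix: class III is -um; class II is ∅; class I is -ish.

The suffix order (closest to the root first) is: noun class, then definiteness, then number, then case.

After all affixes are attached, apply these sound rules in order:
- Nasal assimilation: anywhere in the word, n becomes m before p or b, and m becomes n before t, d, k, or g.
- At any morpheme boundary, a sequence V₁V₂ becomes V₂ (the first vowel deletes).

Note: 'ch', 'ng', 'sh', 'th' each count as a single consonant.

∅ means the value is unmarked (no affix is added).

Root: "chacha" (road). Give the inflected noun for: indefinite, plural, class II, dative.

chachashutmuth

noun class = class II: zero marking, form stays chacha.
Attach definiteness indefinite -she (after vowel 'a') → chachashe.
Attach number plural -ut → chachasheut.
Attach case dative -muth → chachasheutmuth.
Nasal assimilation: no change.
Apply vowel deletion: chachasheutmuth → chachashutmuth.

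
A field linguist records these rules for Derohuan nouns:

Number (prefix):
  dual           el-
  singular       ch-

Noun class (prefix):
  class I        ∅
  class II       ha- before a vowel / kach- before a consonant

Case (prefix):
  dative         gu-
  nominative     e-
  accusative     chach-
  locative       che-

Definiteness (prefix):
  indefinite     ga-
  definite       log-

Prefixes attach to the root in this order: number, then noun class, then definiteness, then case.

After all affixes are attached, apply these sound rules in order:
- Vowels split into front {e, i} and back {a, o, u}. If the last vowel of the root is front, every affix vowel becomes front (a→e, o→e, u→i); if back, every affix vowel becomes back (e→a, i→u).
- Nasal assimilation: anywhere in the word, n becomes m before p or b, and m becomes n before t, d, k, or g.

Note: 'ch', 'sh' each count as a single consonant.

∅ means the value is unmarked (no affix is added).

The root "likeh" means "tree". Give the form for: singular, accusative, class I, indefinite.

chechgechlikeh

Attach number singular ch- → chlikeh.
noun class = class I: zero marking, form stays chlikeh.
Attach definiteness indefinite ga- → gachlikeh.
Attach case accusative chach- → chachgachlikeh.
Apply vowel harmony: chachgachlikeh → chechgechlikeh.
Nasal assimilation: no change.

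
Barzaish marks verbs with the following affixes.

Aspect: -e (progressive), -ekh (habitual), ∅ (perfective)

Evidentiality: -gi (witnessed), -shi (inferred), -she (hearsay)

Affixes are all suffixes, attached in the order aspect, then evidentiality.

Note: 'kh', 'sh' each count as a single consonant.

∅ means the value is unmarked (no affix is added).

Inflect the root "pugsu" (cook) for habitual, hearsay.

Attach aspect habitual -ekh → pugsuekh.
Attach evidentiality hearsay -she → pugsuekhshe.

pugsuekhshe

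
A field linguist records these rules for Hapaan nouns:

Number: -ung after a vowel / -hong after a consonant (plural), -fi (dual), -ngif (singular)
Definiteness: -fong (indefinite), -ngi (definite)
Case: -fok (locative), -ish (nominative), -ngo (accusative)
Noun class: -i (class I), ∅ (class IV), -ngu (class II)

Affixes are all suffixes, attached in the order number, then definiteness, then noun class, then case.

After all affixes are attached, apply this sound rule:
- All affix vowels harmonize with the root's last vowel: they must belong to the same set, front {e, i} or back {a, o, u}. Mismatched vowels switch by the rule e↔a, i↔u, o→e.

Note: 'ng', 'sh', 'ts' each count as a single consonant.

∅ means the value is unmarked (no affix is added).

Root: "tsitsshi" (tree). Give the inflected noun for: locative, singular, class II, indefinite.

tsitsshingiffengngifek

Attach number singular -ngif → tsitsshingif.
Attach definiteness indefinite -fong → tsitsshingiffong.
Attach noun class class II -ngu → tsitsshingiffongngu.
Attach case locative -fok → tsitsshingiffongngufok.
Apply vowel harmony: tsitsshingiffongngufok → tsitsshingiffengngifek.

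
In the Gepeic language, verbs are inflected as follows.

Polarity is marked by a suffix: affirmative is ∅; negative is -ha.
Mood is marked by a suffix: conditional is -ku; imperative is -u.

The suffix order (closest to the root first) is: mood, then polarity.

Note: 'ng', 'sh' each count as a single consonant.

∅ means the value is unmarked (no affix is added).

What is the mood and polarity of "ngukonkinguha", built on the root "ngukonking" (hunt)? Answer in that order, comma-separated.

imperative, negative

Segment: ngukonking-u-ha.
mood: -u → imperative.
polarity: -ha → negative.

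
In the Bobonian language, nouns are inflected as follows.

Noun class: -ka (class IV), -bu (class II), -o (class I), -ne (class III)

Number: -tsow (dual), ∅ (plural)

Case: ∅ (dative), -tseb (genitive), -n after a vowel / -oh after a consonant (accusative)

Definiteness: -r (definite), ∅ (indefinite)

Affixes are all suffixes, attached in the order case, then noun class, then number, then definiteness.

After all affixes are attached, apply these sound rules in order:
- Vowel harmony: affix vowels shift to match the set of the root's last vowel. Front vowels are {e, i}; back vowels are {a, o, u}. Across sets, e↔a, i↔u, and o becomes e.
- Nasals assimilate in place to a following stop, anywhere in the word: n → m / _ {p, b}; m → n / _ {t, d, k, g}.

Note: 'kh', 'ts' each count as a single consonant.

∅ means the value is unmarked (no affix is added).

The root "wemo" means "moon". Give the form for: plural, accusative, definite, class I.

Attach case accusative -n (after vowel 'o') → wemon.
Attach noun class class I -o → wemono.
number = plural: zero marking, form stays wemono.
Attach definiteness definite -r → wemonor.
Vowel harmony: no change.
Nasal assimilation: no change.

wemonor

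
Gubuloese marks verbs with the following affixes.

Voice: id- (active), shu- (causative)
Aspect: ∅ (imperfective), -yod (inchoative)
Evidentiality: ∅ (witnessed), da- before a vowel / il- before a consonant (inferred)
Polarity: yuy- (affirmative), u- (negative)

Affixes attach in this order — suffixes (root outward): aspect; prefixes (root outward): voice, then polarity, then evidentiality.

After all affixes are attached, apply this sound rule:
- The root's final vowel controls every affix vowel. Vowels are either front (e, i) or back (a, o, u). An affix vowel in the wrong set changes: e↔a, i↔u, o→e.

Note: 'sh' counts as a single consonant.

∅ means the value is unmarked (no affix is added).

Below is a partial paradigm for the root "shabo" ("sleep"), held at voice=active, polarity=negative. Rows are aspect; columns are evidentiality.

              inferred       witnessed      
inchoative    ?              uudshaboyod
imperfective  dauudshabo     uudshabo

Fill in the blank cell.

dauudshaboyod

Attach voice active id- → idshabo.
Attach polarity negative u- → uidshabo.
Attach evidentiality inferred da- (before vowel 'u') → dauidshabo.
Attach aspect inchoative -yod → dauidshaboyod.
Apply vowel harmony: dauidshaboyod → dauudshaboyod.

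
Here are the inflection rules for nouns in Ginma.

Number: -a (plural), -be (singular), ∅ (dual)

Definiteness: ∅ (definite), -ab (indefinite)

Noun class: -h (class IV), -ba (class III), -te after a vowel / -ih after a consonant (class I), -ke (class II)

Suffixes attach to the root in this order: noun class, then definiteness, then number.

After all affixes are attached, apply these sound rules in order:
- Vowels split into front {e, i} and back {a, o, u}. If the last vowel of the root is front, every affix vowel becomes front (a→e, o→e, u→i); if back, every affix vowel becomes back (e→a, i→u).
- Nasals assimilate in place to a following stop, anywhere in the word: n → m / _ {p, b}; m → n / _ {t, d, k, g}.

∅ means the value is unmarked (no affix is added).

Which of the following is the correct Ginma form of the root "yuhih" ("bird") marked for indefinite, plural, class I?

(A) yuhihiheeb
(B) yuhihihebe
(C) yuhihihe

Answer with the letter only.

B

Attach noun class class I -ih (after consonant 'h') → yuhihih.
Attach definiteness indefinite -ab → yuhihihab.
Attach number plural -a → yuhihihaba.
Apply vowel harmony: yuhihihaba → yuhihihebe.
Nasal assimilation: no change.
So the correct form is yuhihihebe, option (B).
(A) yuhihiheeb is wrong: it has the affixes in the wrong order.
(C) yuhihihe is wrong: it uses definite instead of indefinite for definiteness.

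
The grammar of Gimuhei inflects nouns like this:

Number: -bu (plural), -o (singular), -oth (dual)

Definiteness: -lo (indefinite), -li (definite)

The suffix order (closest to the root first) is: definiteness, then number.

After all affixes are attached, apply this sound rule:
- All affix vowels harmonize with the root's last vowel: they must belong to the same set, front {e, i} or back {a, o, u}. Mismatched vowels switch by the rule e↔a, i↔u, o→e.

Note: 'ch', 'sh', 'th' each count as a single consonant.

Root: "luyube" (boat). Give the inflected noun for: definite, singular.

Attach definiteness definite -li → luyubeli.
Attach number singular -o → luyubelio.
Apply vowel harmony: luyubelio → luyubelie.

luyubelie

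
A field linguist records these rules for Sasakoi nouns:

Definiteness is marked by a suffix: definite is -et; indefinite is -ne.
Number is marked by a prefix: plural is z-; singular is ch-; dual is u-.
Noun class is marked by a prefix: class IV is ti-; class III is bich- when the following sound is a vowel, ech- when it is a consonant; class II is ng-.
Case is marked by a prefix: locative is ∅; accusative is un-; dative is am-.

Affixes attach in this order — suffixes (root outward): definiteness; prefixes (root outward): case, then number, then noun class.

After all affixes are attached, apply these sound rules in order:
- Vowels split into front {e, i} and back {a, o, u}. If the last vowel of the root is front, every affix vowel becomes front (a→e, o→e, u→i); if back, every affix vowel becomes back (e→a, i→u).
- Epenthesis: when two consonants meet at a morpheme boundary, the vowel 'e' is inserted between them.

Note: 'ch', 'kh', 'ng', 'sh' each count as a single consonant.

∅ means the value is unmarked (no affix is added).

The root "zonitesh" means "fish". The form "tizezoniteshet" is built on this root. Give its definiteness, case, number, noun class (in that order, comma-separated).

definite, locative, plural, class IV

Segment: ti-z-zonitesh-et.
definiteness: -et → definite.
case: ∅ → locative.
number: z- → plural.
noun class: ti- → class IV.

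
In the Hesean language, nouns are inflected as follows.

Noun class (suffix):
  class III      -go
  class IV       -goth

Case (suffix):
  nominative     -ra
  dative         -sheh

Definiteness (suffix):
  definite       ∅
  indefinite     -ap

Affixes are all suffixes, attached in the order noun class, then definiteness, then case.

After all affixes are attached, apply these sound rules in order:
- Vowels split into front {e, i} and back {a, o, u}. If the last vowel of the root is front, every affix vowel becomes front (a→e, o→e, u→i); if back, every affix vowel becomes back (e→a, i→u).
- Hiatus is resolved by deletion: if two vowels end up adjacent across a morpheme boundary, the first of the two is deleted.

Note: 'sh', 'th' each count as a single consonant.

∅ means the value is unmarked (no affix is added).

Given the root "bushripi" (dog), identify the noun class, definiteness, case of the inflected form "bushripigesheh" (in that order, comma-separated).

class III, definite, dative

Segment: bushripi-go-sheh.
noun class: -go → class III.
definiteness: ∅ → definite.
case: -sheh → dative.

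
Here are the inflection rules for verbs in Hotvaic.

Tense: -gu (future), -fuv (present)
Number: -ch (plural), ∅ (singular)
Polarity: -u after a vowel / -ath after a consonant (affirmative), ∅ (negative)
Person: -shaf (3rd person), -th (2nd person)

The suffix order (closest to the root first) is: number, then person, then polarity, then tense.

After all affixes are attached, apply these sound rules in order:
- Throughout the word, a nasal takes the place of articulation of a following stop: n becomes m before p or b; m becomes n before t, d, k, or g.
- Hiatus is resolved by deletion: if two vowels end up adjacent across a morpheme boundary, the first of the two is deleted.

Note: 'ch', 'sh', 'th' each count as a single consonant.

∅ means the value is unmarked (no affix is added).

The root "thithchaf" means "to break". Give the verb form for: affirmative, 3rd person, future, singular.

thithchafshafathgu

number = singular: zero marking, form stays thithchaf.
Attach person 3rd person -shaf → thithchafshaf.
Attach polarity affirmative -ath (after consonant 'f') → thithchafshafath.
Attach tense future -gu → thithchafshafathgu.
Nasal assimilation: no change.
Vowel deletion: no change.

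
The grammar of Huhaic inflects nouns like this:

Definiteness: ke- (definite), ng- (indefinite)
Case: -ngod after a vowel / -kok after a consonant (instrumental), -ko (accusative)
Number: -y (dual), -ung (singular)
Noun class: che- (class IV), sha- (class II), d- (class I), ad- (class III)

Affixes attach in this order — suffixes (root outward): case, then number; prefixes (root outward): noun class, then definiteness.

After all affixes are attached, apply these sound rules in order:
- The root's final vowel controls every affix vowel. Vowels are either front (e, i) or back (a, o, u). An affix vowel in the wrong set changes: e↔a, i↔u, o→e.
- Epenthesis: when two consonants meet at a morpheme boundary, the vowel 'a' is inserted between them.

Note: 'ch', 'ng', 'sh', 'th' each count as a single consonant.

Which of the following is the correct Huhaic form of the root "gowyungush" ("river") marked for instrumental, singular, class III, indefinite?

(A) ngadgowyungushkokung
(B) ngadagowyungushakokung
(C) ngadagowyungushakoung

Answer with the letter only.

Attach noun class class III ad- → adgowyungush.
Attach definiteness indefinite ng- → ngadgowyungush.
Attach case instrumental -kok (after consonant 'sh') → ngadgowyungushkok.
Attach number singular -ung → ngadgowyungushkokung.
Vowel harmony: no change.
Apply epenthesis: ngadgowyungushkokung → ngadagowyungushakokung.
So the correct form is ngadagowyungushakokung, option (B).
(A) ngadgowyungushkokung is wrong: it fails to apply the sound rule(s).
(C) ngadagowyungushakoung is wrong: it uses accusative instead of instrumental for case.

B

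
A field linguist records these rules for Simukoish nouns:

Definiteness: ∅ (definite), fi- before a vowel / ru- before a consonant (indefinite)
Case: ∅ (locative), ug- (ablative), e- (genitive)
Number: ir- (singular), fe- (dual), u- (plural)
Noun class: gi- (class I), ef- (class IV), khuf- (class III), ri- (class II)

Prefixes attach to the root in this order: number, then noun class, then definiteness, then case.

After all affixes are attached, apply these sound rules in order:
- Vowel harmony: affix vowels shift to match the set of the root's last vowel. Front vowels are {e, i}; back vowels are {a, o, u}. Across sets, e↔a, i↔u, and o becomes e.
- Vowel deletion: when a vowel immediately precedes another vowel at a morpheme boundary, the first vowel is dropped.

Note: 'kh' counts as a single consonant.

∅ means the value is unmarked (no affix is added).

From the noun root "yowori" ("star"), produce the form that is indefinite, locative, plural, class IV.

Attach number plural u- → uyowori.
Attach noun class class IV ef- → efuyowori.
Attach definiteness indefinite fi- (before vowel 'e') → fiefuyowori.
case = locative: zero marking, form stays fiefuyowori.
Apply vowel harmony: fiefuyowori → fiefiyowori.
Apply vowel deletion: fiefiyowori → fefiyowori.

fefiyowori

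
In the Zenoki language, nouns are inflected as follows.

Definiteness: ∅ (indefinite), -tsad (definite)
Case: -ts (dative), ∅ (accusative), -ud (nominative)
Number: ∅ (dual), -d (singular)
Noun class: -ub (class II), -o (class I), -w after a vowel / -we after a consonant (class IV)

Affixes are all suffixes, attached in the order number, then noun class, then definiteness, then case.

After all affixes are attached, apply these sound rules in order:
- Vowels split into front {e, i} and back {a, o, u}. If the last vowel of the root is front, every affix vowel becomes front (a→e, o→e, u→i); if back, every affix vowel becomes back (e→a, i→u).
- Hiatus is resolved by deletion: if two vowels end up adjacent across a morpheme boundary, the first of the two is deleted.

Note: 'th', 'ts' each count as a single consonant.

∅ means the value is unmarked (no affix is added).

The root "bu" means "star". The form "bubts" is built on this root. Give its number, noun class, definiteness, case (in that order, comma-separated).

Segment: bu-ub-ts.
number: ∅ → dual.
noun class: -ub → class II.
definiteness: ∅ → indefinite.
case: -ts → dative.

dual, class II, indefinite, dative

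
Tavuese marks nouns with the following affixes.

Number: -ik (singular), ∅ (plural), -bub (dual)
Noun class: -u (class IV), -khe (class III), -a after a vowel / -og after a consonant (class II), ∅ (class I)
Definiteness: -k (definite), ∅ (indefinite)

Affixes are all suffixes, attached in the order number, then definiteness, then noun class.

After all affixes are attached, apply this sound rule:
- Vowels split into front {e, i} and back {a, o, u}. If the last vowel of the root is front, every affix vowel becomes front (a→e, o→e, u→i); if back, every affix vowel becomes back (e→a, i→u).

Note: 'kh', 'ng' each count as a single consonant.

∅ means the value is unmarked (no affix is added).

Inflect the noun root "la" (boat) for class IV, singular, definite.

laukku

Attach number singular -ik → laik.
Attach definiteness definite -k → laikk.
Attach noun class class IV -u → laikku.
Apply vowel harmony: laikku → laukku.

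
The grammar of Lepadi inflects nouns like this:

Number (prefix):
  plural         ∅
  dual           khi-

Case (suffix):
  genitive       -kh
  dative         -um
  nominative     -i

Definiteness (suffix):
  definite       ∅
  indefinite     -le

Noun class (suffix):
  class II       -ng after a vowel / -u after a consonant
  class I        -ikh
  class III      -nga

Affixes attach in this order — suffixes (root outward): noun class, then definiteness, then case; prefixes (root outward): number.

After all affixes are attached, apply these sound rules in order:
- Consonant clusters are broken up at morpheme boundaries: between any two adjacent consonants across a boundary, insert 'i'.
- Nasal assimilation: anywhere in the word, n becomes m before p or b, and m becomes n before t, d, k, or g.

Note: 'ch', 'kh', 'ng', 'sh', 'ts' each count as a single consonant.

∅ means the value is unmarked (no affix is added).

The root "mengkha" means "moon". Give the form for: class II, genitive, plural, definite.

mengkhangikh

Attach noun class class II -ng (after vowel 'a') → mengkhang.
definiteness = definite: zero marking, form stays mengkhang.
Attach case genitive -kh → mengkhangkh.
number = plural: zero marking, form stays mengkhangkh.
Apply epenthesis: mengkhangkh → mengkhangikh.
Nasal assimilation: no change.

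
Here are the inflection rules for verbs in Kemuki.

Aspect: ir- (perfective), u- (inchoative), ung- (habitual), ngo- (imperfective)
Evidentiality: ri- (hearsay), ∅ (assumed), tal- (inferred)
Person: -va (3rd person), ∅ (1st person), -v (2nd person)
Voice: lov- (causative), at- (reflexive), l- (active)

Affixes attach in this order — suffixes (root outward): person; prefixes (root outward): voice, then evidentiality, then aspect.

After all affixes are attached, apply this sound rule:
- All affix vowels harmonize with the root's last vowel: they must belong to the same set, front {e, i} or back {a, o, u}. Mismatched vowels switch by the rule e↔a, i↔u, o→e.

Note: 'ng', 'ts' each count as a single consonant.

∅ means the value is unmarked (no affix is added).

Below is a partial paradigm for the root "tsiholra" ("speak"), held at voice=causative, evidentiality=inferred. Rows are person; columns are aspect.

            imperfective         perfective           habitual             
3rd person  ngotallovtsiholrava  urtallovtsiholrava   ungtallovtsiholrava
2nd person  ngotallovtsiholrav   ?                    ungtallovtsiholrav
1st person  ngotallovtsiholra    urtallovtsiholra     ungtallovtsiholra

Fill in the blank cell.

Attach voice causative lov- → lovtsiholra.
Attach evidentiality inferred tal- → tallovtsiholra.
Attach person 2nd person -v → tallovtsiholrav.
Attach aspect perfective ir- → irtallovtsiholrav.
Apply vowel harmony: irtallovtsiholrav → urtallovtsiholrav.

urtallovtsiholrav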